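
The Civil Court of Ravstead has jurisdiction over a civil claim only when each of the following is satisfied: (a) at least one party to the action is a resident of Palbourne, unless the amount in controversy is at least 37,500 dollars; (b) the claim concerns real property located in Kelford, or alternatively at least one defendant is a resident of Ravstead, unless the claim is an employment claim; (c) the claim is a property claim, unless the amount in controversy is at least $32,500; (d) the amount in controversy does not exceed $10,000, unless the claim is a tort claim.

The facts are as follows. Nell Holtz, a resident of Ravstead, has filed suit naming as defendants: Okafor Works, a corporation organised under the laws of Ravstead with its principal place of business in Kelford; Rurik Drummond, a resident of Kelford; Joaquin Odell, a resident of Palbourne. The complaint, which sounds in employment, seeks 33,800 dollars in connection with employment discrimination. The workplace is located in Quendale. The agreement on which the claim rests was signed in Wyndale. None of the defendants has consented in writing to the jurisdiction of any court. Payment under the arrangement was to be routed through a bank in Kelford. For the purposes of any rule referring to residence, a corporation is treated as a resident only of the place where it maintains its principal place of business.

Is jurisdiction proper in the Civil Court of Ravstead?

No

The Civil Court of Ravstead:
  (a) Joaquin Odell resides in Palbourne. Condition met.
  (b) The claim does not concern real property; no defendant resides in Ravstead (they reside in Kelford, Kelford, Palbourne) — every alternative fails. But the claim is an employment claim, and the 'unless' clause therefore excuses the requirement. Condition met.
  (c) The claim is an employment claim, not a property claim. However, the amount in controversy is $33,800, which meets the USD 32,500 floor, so the 'unless' proviso supplies this condition. Condition met.
  (d) The amount in controversy is 33,800 dollars, above the 10,000 dollars ceiling. The proviso offers no rescue either, since the claim is an employment claim, not a tort claim. Fails.
  → No jurisdiction.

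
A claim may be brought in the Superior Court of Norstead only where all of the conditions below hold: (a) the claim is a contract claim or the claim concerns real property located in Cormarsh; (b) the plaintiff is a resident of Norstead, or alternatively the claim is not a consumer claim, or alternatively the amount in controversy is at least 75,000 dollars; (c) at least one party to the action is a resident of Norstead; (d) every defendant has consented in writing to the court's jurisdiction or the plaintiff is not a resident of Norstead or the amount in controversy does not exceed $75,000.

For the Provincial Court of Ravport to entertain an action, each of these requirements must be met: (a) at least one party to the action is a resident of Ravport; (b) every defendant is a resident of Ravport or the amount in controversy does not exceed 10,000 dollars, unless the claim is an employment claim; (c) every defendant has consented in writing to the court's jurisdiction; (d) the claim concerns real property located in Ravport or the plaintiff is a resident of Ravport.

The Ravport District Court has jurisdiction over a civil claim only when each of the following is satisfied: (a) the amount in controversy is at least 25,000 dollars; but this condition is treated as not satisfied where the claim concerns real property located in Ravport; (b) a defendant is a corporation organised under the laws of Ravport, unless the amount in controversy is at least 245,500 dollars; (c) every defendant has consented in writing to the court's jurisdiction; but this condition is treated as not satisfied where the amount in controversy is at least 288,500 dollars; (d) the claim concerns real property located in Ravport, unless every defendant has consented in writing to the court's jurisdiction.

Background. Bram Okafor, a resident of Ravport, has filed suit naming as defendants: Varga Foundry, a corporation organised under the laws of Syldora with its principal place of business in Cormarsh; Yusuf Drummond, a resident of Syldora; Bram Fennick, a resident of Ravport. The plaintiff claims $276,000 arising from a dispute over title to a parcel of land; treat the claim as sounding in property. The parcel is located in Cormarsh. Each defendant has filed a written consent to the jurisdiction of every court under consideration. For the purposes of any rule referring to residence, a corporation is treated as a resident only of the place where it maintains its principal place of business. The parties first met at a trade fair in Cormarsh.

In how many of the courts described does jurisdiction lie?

The Superior Court of Norstead:
  (a) The property lies in Cormarsh, so this disjunct is met. Satisfied.
  (b) The claim is a property claim, not a consumer claim, so this disjunct is met. Met.
  (c) No party resides in Norstead. Condition not met.
  (d) Every defendant has filed written consent, so this disjunct is met. Met.
  → No jurisdiction.
The Provincial Court of Ravport:
  (a) Bram Okafor resides in Ravport. Satisfied.
  (b) The defendants reside as follows — Varga Foundry in Cormarsh, Yusuf Drummond in Syldora, Bram Fennick in Ravport — not all in Ravport; the amount in controversy is 276,000 dollars, above the 10,000 dollars ceiling — no alternative holds. The proviso offers no rescue either, since the claim is a property claim, not an employment claim. Condition not met.
  (c) Every defendant has filed written consent. Condition met.
  (d) The plaintiff resides in Ravport, which satisfies one of the alternatives. Condition met.
  → At least one condition fails; no jurisdiction.
The Ravport District Court:
  (a) The amount in controversy is 276,000 dollars, which meets the USD 25,000 floor. The carve-out does not apply: the property lies in Cormarsh, not Ravport. Met.
  (b) The corporate defendant(s) are organised in Syldora, not Ravport. However, the amount in controversy is USD 276,000, which meets the USD 245,500 floor, so the 'unless' proviso supplies this condition. Met.
  (c) Every defendant has filed written consent. And the carve-out is inapplicable — the amount in controversy is $276,000, below the 288,500 dollars floor. Condition met.
  (d) The property lies in Cormarsh, not Ravport. But every defendant has filed written consent, and the 'unless' clause therefore excuses the requirement. Satisfied.
  → Jurisdiction lies.
Courts with jurisdiction: the Ravport District Court — 1 in total.

1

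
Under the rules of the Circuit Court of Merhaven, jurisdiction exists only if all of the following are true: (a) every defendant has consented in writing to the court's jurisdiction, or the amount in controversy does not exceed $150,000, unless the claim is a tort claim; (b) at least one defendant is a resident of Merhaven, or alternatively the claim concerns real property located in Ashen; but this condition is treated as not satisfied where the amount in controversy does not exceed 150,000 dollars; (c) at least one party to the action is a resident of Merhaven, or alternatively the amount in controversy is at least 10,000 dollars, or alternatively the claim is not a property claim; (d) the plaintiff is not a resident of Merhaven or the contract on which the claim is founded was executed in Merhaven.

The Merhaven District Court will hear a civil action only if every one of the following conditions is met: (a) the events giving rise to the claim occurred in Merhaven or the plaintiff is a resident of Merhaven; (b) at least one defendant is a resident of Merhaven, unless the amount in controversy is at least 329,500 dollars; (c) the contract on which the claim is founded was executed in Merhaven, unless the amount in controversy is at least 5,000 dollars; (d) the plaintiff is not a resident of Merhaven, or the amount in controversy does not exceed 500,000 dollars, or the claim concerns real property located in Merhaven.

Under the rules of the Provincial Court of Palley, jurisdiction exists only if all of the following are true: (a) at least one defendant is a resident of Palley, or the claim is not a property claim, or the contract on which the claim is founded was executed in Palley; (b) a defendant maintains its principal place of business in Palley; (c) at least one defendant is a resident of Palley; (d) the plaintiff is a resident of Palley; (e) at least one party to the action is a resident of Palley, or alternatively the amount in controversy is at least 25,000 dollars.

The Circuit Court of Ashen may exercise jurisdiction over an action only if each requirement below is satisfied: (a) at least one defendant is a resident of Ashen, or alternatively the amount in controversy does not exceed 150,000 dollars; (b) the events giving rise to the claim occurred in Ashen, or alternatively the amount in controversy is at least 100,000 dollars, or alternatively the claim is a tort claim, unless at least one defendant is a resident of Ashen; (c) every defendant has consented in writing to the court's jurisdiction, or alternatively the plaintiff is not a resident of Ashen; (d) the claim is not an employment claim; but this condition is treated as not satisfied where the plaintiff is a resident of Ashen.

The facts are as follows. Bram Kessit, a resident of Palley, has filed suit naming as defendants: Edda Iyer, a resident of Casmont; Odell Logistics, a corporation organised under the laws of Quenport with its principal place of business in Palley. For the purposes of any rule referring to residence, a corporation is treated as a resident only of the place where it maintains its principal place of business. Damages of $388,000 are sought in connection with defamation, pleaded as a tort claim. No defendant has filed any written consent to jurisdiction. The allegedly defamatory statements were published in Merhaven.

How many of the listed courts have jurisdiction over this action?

2

The Circuit Court of Merhaven:
  (a) No such written consent has been filed; the amount in controversy is 388,000 dollars, above the USD 150,000 ceiling — every alternative fails. The proviso rescues it, though: the claim is a tort claim. Satisfied.
  (b) No defendant resides in Merhaven (they reside in Casmont, Palley); the claim does not concern real property — no alternative holds. Not satisfied.
  (c) The amount in controversy is 388,000 dollars, which meets the 10,000 dollars floor, which satisfies one of the alternatives. Condition met.
  (d) The plaintiff resides in Palley, which is not Merhaven, which satisfies one of the alternatives. Condition met.
  → The court lacks jurisdiction.
The Merhaven District Court:
  (a) The operative events occurred in Merhaven — that alternative is enough. Satisfied.
  (b) No defendant resides in Merhaven (they reside in Casmont, Palley). But the amount in controversy is 388,000 dollars, which meets the 329,500 dollars floor, and the 'unless' clause therefore excuses the requirement. Condition met.
  (c) No contract (and hence no place of execution) is alleged. However, the amount in controversy is 388,000 dollars, which meets the $5,000 floor, so the 'unless' proviso supplies this condition. Satisfied.
  (d) The plaintiff resides in Palley, which is not Merhaven, so this disjunct is met. Met.
  → The court has jurisdiction.
The Provincial Court of Palley:
  (a) Odell Logistics resides in Palley, so this disjunct is met. Condition met.
  (b) Odell Logistics has its principal place of business in Palley. Met.
  (c) Odell Logistics resides in Palley. Met.
  (d) The plaintiff resides in Palley. Satisfied.
  (e) Bram Kessit resides in Palley, which satisfies one of the alternatives. Satisfied.
  → Jurisdiction lies.
The Circuit Court of Ashen:
  (a) No defendant resides in Ashen (they reside in Casmont, Palley); the amount in controversy is 388,000 dollars, above the $150,000 ceiling — none of the alternatives is met. Not met.
  (b) The amount in controversy is USD 388,000, which meets the 100,000 dollars floor, which satisfies one of the alternatives. Condition met.
  (c) The plaintiff resides in Palley, which is not Ashen, so one alternative holds. Satisfied.
  (d) The claim is a tort claim, not an employment claim. The exception is not triggered, since the plaintiff resides in Palley, not Ashen. Met.
  → At least one condition fails; no jurisdiction.
Courts with jurisdiction: the Merhaven District Court, the Provincial Court of Palley — 2 in total.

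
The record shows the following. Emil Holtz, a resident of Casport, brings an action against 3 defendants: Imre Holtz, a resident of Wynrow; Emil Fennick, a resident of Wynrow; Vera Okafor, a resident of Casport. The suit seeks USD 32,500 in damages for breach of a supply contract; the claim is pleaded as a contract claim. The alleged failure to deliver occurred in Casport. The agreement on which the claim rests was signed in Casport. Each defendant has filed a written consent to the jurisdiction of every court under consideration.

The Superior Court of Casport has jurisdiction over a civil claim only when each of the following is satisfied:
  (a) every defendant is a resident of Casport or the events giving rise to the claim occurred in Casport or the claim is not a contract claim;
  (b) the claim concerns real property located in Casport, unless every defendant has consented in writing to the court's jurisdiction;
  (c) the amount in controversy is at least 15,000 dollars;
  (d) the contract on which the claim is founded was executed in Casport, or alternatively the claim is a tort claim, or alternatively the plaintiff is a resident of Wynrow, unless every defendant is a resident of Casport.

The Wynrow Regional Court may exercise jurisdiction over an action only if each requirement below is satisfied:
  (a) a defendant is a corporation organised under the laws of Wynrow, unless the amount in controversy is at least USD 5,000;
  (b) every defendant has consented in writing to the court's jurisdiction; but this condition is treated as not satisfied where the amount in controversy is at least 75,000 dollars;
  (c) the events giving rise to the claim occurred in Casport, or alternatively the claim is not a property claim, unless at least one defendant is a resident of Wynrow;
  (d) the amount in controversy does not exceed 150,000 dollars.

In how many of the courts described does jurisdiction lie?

2

The Superior Court of Casport:
  (a) The operative events occurred in Casport, so one alternative holds. Condition met.
  (b) The claim does not concern real property. But every defendant has filed written consent, and the 'unless' clause therefore excuses the requirement. Met.
  (c) The amount in controversy is USD 32,500, which meets the 15,000 dollars floor. Met.
  (d) The contract was executed in Casport, so one alternative holds. Satisfied.
  → Every requirement is satisfied — jurisdiction.
The Wynrow Regional Court:
  (a) No defendant is a corporation. The proviso rescues it, though: the amount in controversy is $32,500, which meets the $5,000 floor. Condition met.
  (b) Every defendant has filed written consent. The carve-out does not apply: the amount in controversy is USD 32,500, below the 75,000 dollars floor. Met.
  (c) The operative events occurred in Casport, so one alternative holds. Met.
  (d) The amount in controversy is USD 32,500, within the $150,000 ceiling. Satisfied.
  → The court has jurisdiction.
Courts with jurisdiction: the Superior Court of Casport, the Wynrow Regional Court — 2 in total.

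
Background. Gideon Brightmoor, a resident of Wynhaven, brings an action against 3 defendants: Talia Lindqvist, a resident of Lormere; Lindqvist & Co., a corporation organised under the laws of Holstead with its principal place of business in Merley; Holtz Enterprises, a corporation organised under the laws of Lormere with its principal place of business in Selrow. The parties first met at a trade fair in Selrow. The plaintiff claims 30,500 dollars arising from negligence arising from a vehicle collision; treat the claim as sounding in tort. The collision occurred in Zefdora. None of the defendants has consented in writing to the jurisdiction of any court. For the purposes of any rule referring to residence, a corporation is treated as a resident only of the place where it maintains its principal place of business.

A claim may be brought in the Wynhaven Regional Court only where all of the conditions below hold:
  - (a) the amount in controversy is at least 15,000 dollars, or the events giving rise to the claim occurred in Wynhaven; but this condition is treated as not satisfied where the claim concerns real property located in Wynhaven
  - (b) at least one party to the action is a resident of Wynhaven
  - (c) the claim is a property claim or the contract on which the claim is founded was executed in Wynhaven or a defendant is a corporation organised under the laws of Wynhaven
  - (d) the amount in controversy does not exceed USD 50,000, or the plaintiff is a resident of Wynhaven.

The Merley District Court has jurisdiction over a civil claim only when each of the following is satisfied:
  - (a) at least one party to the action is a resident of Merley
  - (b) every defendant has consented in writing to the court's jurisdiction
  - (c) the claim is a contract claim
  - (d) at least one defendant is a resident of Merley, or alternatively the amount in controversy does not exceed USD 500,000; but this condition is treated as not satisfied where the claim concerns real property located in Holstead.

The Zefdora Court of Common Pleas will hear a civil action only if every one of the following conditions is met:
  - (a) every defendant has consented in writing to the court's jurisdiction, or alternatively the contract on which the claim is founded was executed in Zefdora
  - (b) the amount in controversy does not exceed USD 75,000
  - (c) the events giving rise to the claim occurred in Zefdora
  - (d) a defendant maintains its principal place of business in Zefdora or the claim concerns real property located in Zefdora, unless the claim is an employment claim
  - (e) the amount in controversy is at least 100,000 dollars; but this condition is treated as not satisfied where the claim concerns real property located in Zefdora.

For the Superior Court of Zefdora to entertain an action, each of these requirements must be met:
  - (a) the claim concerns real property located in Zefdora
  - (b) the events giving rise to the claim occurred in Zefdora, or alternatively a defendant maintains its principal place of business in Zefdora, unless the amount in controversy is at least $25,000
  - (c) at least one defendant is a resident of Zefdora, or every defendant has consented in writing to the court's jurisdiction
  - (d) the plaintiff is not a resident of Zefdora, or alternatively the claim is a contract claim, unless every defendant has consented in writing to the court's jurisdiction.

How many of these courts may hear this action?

The Wynhaven Regional Court:
  (a) The amount in controversy is 30,500 dollars, which meets the 15,000 dollars floor — that alternative is enough. The exception is not triggered, since the claim does not concern real property. Met.
  (b) Gideon Brightmoor resides in Wynhaven. Condition met.
  (c) The claim is a tort claim, not a property claim; no contract (and hence no place of execution) is alleged; the corporate defendant(s) are organised in Holstead, Lormere, not Wynhaven — no alternative holds. Fails.
  (d) The amount in controversy is $30,500, within the USD 50,000 ceiling, which satisfies one of the alternatives. Met.
  → Not every requirement is met — no jurisdiction.
The Merley District Court:
  (a) Lindqvist & Co. resides in Merley. Satisfied.
  (b) No such written consent has been filed. Not met.
  (c) The claim is a tort claim, not a contract claim. Not satisfied.
  (d) Lindqvist & Co. resides in Merley, so one alternative holds. The carve-out does not apply: the claim does not concern real property. Condition met.
  → Not every requirement is met — no jurisdiction.
The Zefdora Court of Common Pleas:
  (a) No such written consent has been filed; no contract (and hence no place of execution) is alleged — no alternative holds. Fails.
  (b) The amount in controversy is 30,500 dollars, within the $75,000 ceiling. Met.
  (c) The operative events occurred in Zefdora. Met.
  (d) The corporate defendant(s) have their principal place of business in Merley, Selrow, not Zefdora; the claim does not concern real property — none of the alternatives is met. Nor does the 'unless' clause help: the claim is a tort claim, not an employment claim. Condition not met.
  (e) The amount in controversy is $30,500, below the USD 100,000 floor. Not met.
  → No jurisdiction.
The Superior Court of Zefdora:
  (a) The claim does not concern real property. Condition not met.
  (b) The operative events occurred in Zefdora, which satisfies one of the alternatives. Met.
  (c) No defendant resides in Zefdora (they reside in Lormere, Merley, Selrow); no such written consent has been filed — none of the alternatives is met. Not satisfied.
  (d) The plaintiff resides in Wynhaven, which is not Zefdora — that alternative is enough. Met.
  → Not every requirement is met — no jurisdiction.
No court satisfies all of its conditions.

0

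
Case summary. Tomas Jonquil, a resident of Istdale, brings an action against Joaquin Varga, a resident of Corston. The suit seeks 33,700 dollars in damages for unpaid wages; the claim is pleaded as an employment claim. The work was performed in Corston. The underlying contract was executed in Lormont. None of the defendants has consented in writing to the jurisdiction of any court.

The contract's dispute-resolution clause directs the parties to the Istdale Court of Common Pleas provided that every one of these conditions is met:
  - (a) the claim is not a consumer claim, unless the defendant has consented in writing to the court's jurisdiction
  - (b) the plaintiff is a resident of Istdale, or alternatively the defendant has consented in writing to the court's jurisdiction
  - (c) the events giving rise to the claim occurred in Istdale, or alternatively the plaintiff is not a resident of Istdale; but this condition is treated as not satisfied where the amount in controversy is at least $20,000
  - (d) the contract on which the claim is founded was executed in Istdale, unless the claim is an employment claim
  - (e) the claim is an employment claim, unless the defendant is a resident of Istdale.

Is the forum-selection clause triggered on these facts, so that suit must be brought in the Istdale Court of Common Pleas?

No

The Istdale Court of Common Pleas:
  (a) The claim is an employment claim, not a consumer claim. Satisfied.
  (b) The plaintiff resides in Istdale, so one alternative holds. Condition met.
  (c) The operative events occurred in Corston, not Istdale; the plaintiff resides in Istdale — none of the alternatives is met. Not met.
  (d) The contract was executed in Lormont, not Istdale. But the claim is an employment claim, and the 'unless' clause therefore excuses the requirement. Satisfied.
  (e) The claim is an employment claim. Met.
  → The clause does not apply.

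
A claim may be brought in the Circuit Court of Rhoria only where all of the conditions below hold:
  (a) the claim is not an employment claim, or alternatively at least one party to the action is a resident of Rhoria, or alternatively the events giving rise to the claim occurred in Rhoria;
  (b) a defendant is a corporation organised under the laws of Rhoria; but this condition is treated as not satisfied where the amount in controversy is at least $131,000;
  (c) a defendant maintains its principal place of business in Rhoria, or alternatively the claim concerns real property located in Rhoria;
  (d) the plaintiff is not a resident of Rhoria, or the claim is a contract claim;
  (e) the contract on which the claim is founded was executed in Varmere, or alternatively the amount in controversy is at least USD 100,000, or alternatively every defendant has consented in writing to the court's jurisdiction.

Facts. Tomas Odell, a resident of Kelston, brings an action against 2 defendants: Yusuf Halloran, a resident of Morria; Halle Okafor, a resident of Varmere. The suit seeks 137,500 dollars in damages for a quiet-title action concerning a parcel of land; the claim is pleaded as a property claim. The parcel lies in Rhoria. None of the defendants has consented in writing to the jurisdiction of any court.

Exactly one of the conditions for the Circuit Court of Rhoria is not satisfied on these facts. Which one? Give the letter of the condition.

(b)

The Circuit Court of Rhoria:
  (a) The claim is a property claim, not an employment claim, so one alternative holds. Satisfied.
  (b) No defendant is a corporation. Fails.
  (c) The property lies in Rhoria, so this disjunct is met. Condition met.
  (d) The plaintiff resides in Kelston, which is not Rhoria, which satisfies one of the alternatives. Satisfied.
  (e) The amount in controversy is 137,500 dollars, which meets the $100,000 floor, so one alternative holds. Met.
Only condition (b) fails.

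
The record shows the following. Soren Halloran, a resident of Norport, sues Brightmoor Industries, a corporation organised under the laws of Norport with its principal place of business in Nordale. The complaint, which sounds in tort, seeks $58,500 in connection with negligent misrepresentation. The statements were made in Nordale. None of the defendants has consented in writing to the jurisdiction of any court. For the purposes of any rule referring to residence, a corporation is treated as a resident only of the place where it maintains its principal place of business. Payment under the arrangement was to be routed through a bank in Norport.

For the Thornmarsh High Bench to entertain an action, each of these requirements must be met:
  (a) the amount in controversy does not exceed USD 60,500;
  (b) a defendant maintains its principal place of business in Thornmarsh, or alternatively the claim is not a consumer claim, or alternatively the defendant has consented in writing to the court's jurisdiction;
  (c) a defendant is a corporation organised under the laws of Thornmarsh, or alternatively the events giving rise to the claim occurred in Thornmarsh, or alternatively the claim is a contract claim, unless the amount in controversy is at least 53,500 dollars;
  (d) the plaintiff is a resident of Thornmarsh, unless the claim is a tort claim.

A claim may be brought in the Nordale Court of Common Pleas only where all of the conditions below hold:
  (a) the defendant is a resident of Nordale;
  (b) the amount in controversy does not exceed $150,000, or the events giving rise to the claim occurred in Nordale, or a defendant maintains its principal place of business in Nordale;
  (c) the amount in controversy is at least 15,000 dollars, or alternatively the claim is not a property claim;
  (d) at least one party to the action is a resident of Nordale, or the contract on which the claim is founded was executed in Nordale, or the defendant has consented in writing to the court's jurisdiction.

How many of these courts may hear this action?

The Thornmarsh High Bench:
  (a) The amount in controversy is USD 58,500, within the $60,500 ceiling. Condition met.
  (b) The claim is a tort claim, not a consumer claim, so one alternative holds. Satisfied.
  (c) The corporate defendant(s) are organised in Norport, not Thornmarsh; the operative events occurred in Nordale, not Thornmarsh; the claim is a tort claim, not a contract claim — no alternative holds. The proviso rescues it, though: the amount in controversy is USD 58,500, which meets the 53,500 dollars floor. Met.
  (d) The plaintiff resides in Norport, not Thornmarsh. However, the claim is a tort claim, so the 'unless' proviso supplies this condition. Condition met.
  → Jurisdiction lies.
The Nordale Court of Common Pleas:
  (a) The defendant resides in Nordale. Satisfied.
  (b) The amount in controversy is USD 58,500, within the $150,000 ceiling, which satisfies one of the alternatives. Condition met.
  (c) The amount in controversy is 58,500 dollars, which meets the USD 15,000 floor, so this disjunct is met. Satisfied.
  (d) Brightmoor Industries resides in Nordale, so this disjunct is met. Met.
  → The court has jurisdiction.
Courts with jurisdiction: the Thornmarsh High Bench, the Nordale Court of Common Pleas — 2 in total.

2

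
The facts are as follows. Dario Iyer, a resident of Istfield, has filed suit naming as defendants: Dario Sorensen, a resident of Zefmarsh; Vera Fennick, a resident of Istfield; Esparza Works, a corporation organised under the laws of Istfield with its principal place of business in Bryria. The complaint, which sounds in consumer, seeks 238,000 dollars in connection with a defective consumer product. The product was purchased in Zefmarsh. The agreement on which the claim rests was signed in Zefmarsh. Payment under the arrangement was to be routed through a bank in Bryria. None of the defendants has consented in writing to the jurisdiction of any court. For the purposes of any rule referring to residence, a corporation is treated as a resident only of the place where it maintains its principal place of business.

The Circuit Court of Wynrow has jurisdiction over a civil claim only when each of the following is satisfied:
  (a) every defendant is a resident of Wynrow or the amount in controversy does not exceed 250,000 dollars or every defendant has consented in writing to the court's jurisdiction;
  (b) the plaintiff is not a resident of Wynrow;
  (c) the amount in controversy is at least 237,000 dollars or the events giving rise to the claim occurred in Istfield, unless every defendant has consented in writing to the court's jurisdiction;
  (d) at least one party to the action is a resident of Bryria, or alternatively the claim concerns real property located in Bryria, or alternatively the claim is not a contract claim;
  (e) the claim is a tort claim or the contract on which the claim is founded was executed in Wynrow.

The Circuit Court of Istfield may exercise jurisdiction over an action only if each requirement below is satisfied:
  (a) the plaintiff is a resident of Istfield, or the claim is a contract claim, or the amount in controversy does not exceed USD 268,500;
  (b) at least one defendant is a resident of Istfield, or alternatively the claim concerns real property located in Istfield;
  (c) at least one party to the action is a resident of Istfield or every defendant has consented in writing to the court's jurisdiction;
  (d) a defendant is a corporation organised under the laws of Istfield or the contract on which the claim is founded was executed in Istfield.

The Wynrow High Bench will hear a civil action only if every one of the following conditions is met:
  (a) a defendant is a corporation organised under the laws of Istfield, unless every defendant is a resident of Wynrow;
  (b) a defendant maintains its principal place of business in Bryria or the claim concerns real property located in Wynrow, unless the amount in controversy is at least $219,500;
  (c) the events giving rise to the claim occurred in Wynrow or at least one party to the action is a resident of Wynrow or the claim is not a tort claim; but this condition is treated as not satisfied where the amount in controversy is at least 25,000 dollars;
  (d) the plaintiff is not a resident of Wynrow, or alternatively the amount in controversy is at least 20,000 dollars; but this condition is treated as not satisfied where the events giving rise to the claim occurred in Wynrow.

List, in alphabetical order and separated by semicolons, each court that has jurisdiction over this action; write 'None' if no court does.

The Circuit Court of Wynrow:
  (a) The amount in controversy is USD 238,000, within the $250,000 ceiling, so this disjunct is met. Satisfied.
  (b) The plaintiff resides in Istfield, which is not Wynrow. Met.
  (c) The amount in controversy is 238,000 dollars, which meets the $237,000 floor, which satisfies one of the alternatives. Satisfied.
  (d) Esparza Works resides in Bryria — that alternative is enough. Satisfied.
  (e) The claim is a consumer claim, not a tort claim; the contract was executed in Zefmarsh, not Wynrow — every alternative fails. Not met.
  → Not every requirement is met — no jurisdiction.
The Circuit Court of Istfield:
  (a) The plaintiff resides in Istfield, so this disjunct is met. Condition met.
  (b) Vera Fennick resides in Istfield, so one alternative holds. Met.
  (c) Dario Iyer resides in Istfield, so this disjunct is met. Met.
  (d) Esparza Works is organised under the laws of Istfield, so this disjunct is met. Satisfied.
  → The court has jurisdiction.
The Wynrow High Bench:
  (a) Esparza Works is organised under the laws of Istfield. Satisfied.
  (b) Esparza Works has its principal place of business in Bryria, which satisfies one of the alternatives. Condition met.
  (c) The claim is a consumer claim, not a tort claim, so one alternative holds. However, the amount in controversy is 238,000 dollars, which meets the 25,000 dollars floor, which falls within the stated exception and so defeats the condition. Not met.
  (d) The plaintiff resides in Istfield, which is not Wynrow, so this disjunct is met. The carve-out does not apply: the operative events occurred in Zefmarsh, not Wynrow. Satisfied.
  → The court lacks jurisdiction.

the Circuit Court of Istfield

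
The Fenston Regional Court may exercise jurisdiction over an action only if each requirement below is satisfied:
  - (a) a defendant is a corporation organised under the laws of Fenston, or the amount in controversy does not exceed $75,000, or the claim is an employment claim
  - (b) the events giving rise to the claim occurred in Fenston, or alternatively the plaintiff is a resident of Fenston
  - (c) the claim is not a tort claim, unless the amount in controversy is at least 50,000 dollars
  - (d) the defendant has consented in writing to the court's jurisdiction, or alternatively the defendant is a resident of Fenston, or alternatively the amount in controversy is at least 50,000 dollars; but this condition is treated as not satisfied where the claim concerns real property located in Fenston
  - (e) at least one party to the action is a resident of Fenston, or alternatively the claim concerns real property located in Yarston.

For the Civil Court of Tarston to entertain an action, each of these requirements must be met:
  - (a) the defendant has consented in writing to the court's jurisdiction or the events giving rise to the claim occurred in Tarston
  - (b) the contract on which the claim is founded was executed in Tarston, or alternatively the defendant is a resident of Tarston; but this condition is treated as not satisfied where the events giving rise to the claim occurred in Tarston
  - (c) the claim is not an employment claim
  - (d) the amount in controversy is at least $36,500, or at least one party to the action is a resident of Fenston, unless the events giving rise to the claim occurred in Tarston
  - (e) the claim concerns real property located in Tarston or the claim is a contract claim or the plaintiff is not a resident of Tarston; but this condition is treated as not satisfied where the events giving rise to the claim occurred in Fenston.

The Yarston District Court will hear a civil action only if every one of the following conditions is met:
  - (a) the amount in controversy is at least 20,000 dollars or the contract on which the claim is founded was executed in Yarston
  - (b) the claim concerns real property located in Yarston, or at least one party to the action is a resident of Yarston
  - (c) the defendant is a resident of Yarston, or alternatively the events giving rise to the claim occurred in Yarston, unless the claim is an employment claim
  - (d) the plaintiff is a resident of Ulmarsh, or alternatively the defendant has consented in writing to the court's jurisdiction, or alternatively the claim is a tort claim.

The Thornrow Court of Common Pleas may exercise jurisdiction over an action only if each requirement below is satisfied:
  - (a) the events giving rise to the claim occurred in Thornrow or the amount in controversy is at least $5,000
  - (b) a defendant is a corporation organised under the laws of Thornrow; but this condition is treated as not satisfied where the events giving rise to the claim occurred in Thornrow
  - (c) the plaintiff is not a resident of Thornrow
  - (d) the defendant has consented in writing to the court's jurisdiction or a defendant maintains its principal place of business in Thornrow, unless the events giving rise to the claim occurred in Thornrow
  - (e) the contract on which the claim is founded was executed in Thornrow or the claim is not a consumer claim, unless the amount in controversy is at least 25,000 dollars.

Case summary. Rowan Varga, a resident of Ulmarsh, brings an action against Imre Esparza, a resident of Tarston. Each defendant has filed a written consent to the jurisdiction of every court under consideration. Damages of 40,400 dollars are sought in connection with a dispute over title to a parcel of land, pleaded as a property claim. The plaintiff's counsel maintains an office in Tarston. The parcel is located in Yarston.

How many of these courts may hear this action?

The Fenston Regional Court:
  (a) The amount in controversy is $40,400, within the $75,000 ceiling, so this disjunct is met. Satisfied.
  (b) The operative events occurred in Yarston, not Fenston; the plaintiff resides in Ulmarsh, not Fenston — no alternative holds. Fails.
  (c) The claim is a property claim, not a tort claim. Satisfied.
  (d) Every defendant has filed written consent, which satisfies one of the alternatives. The exception is not triggered, since the property lies in Yarston, not Fenston. Satisfied.
  (e) The property lies in Yarston, which satisfies one of the alternatives. Satisfied.
  → No jurisdiction.
The Civil Court of Tarston:
  (a) Every defendant has filed written consent, so one alternative holds. Met.
  (b) The defendant resides in Tarston — that alternative is enough. And the carve-out is inapplicable — the operative events occurred in Yarston, not Tarston. Satisfied.
  (c) The claim is a property claim, not an employment claim. Condition met.
  (d) The amount in controversy is 40,400 dollars, which meets the USD 36,500 floor, which satisfies one of the alternatives. Satisfied.
  (e) The plaintiff resides in Ulmarsh, which is not Tarston, which satisfies one of the alternatives. And the carve-out is inapplicable — the operative events occurred in Yarston, not Fenston. Condition met.
  → Every requirement is satisfied — jurisdiction.
The Yarston District Court:
  (a) The amount in controversy is 40,400 dollars, which meets the $20,000 floor, which satisfies one of the alternatives. Satisfied.
  (b) The property lies in Yarston, which satisfies one of the alternatives. Condition met.
  (c) The operative events occurred in Yarston, which satisfies one of the alternatives. Met.
  (d) The plaintiff resides in Ulmarsh, so one alternative holds. Condition met.
  → The court has jurisdiction.
The Thornrow Court of Common Pleas:
  (a) The amount in controversy is $40,400, which meets the $5,000 floor — that alternative is enough. Met.
  (b) No defendant is a corporation. Fails.
  (c) The plaintiff resides in Ulmarsh, which is not Thornrow. Met.
  (d) Every defendant has filed written consent, which satisfies one of the alternatives. Met.
  (e) The claim is a property claim, not a consumer claim, so one alternative holds. Condition met.
  → Not every requirement is met — no jurisdiction.
Courts with jurisdiction: the Civil Court of Tarston, the Yarston District Court — 2 in total.

2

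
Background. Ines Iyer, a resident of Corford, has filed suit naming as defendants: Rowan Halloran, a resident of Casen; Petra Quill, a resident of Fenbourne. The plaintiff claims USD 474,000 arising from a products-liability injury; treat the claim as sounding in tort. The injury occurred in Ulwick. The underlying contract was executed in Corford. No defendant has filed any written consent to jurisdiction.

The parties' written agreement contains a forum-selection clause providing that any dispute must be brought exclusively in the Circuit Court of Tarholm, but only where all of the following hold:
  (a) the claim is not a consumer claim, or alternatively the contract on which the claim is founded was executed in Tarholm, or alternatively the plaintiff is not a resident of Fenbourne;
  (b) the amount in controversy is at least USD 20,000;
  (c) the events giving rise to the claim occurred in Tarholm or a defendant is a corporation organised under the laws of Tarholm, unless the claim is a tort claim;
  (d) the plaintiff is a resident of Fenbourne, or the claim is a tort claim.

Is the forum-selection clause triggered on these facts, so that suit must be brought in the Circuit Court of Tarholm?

Yes

The Circuit Court of Tarholm:
  (a) The claim is a tort claim, not a consumer claim, so one alternative holds. Satisfied.
  (b) The amount in controversy is $474,000, which meets the 20,000 dollars floor. Satisfied.
  (c) The operative events occurred in Ulwick, not Tarholm; no defendant is a corporation — none of the alternatives is met. The proviso rescues it, though: the claim is a tort claim. Met.
  (d) The claim is a tort claim, so this disjunct is met. Met.
  → The clause applies.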